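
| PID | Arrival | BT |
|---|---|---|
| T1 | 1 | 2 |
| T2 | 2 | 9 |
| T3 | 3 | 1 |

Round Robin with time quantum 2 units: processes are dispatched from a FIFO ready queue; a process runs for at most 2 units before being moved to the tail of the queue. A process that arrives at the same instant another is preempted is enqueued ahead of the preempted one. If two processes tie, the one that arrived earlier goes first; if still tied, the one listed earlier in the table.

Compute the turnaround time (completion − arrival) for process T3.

3

Timeline: | idle 0-1 | T1 1-3 | T2 3-5 | T3 5-6 | T2 6-13 |
Completion: T1=3  T2=13  T3=6
Turnaround(T3) = completion − arrival = 6 − 3 = 3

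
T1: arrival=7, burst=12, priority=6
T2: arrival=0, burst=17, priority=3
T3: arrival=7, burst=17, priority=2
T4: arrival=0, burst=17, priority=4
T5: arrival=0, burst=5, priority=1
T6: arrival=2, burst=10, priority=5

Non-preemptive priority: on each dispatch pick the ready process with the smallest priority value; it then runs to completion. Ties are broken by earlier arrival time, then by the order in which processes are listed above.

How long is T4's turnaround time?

56

Gantt: | T5 0-5 | T2 5-22 | T3 22-39 | T4 39-56 | T6 56-66 | T1 66-78 |
Completion: T1=78  T2=22  T3=39  T4=56  T5=5  T6=66
Turnaround(T4) = completion − arrival = 56 − 0 = 56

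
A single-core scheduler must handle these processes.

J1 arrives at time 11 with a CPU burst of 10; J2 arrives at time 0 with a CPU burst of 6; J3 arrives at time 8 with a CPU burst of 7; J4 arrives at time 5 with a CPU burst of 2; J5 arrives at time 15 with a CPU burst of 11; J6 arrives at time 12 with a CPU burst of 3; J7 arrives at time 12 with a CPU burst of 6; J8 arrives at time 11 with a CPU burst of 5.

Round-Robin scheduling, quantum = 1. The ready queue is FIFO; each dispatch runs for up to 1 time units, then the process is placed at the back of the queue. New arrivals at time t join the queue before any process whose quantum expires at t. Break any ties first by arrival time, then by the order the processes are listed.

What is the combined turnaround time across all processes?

Timeline: | J2 0-5 | J4 5-6 | J2 6-7 | J4 7-8 | J3 8-11 | J1 11-12 | J8 12-13 | J3 13-14 | J6 14-15 | J7 15-16 | J1 16-17 | J8 17-18 | J3 18-19 | J5 19-20 | J6 20-21 | J7 21-22 | J1 22-23 | J8 23-24 | J3 24-25 | J5 25-26 | J6 26-27 | J7 27-28 | J1 28-29 | J8 29-30 | J3 30-31 | J5 31-32 | J7 32-33 | J1 33-34 | J8 34-35 | J5 35-36 | J7 36-37 | J1 37-38 | J5 38-39 | J7 39-40 | J1 40-41 | J5 41-42 | J1 42-43 | J5 43-44 | J1 44-45 | J5 45-46 | J1 46-47 | J5 47-50 |
Completion: J1=47  J2=7  J3=31  J4=8  J5=50  J6=27  J7=40  J8=35
Turnaround (C−A): J1=36  J2=7  J3=23  J4=3  J5=35  J6=15  J7=28  J8=24
Turnaround = completion − arrival: J1=36, J2=7, J3=23, J4=3, J5=35, J6=15, J7=28, J8=24
Total turnaround = 36 + 7 + 23 + 3 + 35 + 15 + 28 + 24 = 171

171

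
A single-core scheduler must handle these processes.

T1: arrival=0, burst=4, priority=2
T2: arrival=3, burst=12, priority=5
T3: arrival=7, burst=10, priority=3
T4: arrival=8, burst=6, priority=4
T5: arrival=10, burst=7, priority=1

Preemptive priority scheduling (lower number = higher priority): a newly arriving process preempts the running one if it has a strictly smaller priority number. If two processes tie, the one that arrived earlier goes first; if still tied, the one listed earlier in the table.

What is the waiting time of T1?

0

Schedule: | T1 0-4 | T2 4-7 | T3 7-10 | T5 10-17 | T3 17-24 | T4 24-30 | T2 30-39 |
Completion: T1=4  T2=39  T3=24  T4=30  T5=17
Turnaround (C−A): T1=4  T2=36  T3=17  T4=22  T5=7
Waiting(T1) = turnaround − burst = 4 − 4 = 0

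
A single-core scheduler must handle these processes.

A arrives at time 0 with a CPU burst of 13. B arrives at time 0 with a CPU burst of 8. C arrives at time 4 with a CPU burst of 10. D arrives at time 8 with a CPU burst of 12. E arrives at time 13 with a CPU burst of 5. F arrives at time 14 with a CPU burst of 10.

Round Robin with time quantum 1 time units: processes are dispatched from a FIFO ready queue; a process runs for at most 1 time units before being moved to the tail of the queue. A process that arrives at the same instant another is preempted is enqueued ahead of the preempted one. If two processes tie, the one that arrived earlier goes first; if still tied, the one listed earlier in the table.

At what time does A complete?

Timeline: | A 0-1 | B 1-2 | A 2-3 | B 3-4 | A 4-5 | C 5-6 | B 6-7 | A 7-8 | C 8-9 | B 9-10 | D 10-11 | A 11-12 | C 12-13 | B 13-14 | D 14-15 | A 15-16 | E 16-17 | C 17-18 | F 18-19 | B 19-20 | D 20-21 | A 21-22 | E 22-23 | C 23-24 | F 24-25 | B 25-26 | D 26-27 | A 27-28 | E 28-29 | C 29-30 | F 30-31 | B 31-32 | D 32-33 | A 33-34 | E 34-35 | C 35-36 | F 36-37 | D 37-38 | A 38-39 | E 39-40 | C 40-41 | F 41-42 | D 42-43 | A 43-44 | C 44-45 | F 45-46 | D 46-47 | A 47-48 | C 48-49 | F 49-50 | D 50-51 | A 51-52 | F 52-53 | D 53-54 | F 54-55 | D 55-56 | F 56-57 | D 57-58 |
Completion: A=52  B=32  C=49  D=58  E=40  F=57

52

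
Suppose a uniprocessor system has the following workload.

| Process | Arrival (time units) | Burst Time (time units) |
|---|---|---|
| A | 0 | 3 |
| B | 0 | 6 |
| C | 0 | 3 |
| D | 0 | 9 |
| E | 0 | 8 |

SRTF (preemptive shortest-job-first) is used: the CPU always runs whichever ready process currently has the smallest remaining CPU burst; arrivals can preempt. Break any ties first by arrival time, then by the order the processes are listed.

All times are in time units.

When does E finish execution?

Schedule: | A 0-3 | C 3-6 | B 6-12 | E 12-20 | D 20-29 |
Completion: A=3  B=12  C=6  D=29  E=20

20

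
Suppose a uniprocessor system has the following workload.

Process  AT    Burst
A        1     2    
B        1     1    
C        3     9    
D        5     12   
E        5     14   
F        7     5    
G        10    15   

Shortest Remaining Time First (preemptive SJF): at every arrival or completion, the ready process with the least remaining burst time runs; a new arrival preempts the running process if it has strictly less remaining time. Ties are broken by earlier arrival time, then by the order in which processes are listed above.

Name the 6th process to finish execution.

E

Timeline: | idle 0-1 | B 1-2 | A 2-4 | C 4-7 | F 7-12 | C 12-18 | D 18-30 | E 30-44 | G 44-59 |
Completion: A=4  B=2  C=18  D=30  E=44  F=12  G=59
Turnaround (C−A): A=3  B=1  C=15  D=25  E=39  F=5  G=49
Finish order: B → A → F → C → D → E → G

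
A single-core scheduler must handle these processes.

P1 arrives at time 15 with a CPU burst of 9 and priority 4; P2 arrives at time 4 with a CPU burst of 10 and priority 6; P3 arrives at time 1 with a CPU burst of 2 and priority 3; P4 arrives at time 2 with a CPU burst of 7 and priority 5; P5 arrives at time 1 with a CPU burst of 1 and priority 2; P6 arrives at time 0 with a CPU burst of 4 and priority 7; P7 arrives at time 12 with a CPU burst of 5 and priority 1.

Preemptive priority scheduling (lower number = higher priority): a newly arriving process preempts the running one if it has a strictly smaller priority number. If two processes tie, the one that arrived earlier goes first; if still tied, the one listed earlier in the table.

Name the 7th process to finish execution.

P6

Timeline: | P6 0-1 | P5 1-2 | P3 2-4 | P4 4-11 | P2 11-12 | P7 12-17 | P1 17-26 | P2 26-35 | P6 35-38 |
Completion: P1=26  P2=35  P3=4  P4=11  P5=2  P6=38  P7=17
Turnaround (C−A): P1=11  P2=31  P3=3  P4=9  P5=1  P6=38  P7=5
Finish order: P5 → P3 → P4 → P7 → P1 → P2 → P6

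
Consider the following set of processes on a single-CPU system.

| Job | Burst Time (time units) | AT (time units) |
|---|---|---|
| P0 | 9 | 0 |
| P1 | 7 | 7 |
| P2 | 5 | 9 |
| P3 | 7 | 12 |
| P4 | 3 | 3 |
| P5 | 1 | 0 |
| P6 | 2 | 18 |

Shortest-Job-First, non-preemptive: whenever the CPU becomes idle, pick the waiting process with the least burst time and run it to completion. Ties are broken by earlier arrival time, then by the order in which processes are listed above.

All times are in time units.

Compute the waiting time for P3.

15

Gantt: | P5 0-1 | P0 1-10 | P4 10-13 | P2 13-18 | P6 18-20 | P1 20-27 | P3 27-34 |
Completion: P0=10  P1=27  P2=18  P3=34  P4=13  P5=1  P6=20
Turnaround (C−A): P0=10  P1=20  P2=9  P3=22  P4=10  P5=1  P6=2
Waiting(P3) = turnaround − burst = 22 − 7 = 15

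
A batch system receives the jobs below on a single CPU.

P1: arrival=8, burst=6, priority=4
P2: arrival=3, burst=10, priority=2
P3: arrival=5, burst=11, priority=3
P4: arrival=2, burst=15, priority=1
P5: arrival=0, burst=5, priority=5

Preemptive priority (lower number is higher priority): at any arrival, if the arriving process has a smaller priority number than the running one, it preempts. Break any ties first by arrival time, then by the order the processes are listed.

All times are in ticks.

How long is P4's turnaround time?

Schedule: | P5 0-2 | P4 2-17 | P2 17-27 | P3 27-38 | P1 38-44 | P5 44-47 |
Completion: P1=44  P2=27  P3=38  P4=17  P5=47
Turnaround(P4) = completion − arrival = 17 − 2 = 15

15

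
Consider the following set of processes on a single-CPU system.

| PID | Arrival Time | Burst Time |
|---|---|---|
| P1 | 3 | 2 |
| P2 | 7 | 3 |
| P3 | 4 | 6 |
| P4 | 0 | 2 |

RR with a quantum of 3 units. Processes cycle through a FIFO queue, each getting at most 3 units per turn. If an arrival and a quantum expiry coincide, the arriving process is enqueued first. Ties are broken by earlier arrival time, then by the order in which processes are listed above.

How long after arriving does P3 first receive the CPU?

Gantt: | P4 0-2 | idle 2-3 | P1 3-5 | P3 5-8 | P2 8-11 | P3 11-14 |
Completion: P1=5  P2=11  P3=14  P4=2
Response(P3) = first start − arrival = 5 − 4 = 1

1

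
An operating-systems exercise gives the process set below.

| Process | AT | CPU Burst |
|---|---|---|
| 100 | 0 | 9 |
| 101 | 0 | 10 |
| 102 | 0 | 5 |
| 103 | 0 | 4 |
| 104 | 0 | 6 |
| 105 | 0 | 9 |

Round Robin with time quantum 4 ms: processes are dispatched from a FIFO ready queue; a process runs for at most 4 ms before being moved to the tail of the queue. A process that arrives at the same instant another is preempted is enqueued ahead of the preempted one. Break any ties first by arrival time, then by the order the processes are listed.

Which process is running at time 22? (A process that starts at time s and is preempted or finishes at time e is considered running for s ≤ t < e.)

105

Timeline: | 100 0-4 | 101 4-8 | 102 8-12 | 103 12-16 | 104 16-20 | 105 20-24 | 100 24-28 | 101 28-32 | 102 32-33 | 104 33-35 | 105 35-39 | 100 39-40 | 101 40-42 | 105 42-43 |
Completion: 100=40  101=42  102=33  103=16  104=35  105=43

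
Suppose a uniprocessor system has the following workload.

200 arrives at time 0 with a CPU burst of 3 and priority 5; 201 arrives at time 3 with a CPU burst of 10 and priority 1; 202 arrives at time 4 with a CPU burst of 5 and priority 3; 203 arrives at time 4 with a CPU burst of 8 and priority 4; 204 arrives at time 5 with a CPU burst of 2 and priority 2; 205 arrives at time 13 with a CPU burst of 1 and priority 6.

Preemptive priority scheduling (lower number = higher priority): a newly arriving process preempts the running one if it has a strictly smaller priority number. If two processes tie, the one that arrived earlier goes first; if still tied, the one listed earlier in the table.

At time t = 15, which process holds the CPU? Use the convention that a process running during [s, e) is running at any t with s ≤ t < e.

202

Schedule: | 200 0-3 | 201 3-13 | 204 13-15 | 202 15-20 | 203 20-28 | 205 28-29 |
Completion: 200=3  201=13  202=20  203=28  204=15  205=29
Turnaround (C−A): 200=3  201=10  202=16  203=24  204=10  205=16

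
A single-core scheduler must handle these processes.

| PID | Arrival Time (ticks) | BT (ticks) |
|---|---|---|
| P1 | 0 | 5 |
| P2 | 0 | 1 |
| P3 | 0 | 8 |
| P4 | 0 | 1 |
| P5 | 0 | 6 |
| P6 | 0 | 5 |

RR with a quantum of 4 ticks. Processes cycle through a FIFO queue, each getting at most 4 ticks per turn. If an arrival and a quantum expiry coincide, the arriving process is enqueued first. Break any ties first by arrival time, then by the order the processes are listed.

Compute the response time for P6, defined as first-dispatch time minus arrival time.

Gantt: | P1 0-4 | P2 4-5 | P3 5-9 | P4 9-10 | P5 10-14 | P6 14-18 | P1 18-19 | P3 19-23 | P5 23-25 | P6 25-26 |
Completion: P1=19  P2=5  P3=23  P4=10  P5=25  P6=26
Turnaround (C−A): P1=19  P2=5  P3=23  P4=10  P5=25  P6=26
Response(P6) = first start − arrival = 14 − 0 = 14

14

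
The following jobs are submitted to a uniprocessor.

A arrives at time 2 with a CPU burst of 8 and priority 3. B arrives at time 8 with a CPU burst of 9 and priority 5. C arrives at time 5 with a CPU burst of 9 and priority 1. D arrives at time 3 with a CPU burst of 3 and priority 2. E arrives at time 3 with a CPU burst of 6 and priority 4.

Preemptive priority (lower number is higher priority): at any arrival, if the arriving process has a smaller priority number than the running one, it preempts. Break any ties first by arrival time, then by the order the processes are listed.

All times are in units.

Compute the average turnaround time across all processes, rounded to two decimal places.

Timeline: | idle 0-2 | A 2-3 | D 3-5 | C 5-14 | D 14-15 | A 15-22 | E 22-28 | B 28-37 |
Completion: A=22  B=37  C=14  D=15  E=28
Turnaround times: A=20, B=29, C=9, D=12, E=25
Average turnaround = (20+29+9+12+25) / 5 = 95/5 = 19.00

19.00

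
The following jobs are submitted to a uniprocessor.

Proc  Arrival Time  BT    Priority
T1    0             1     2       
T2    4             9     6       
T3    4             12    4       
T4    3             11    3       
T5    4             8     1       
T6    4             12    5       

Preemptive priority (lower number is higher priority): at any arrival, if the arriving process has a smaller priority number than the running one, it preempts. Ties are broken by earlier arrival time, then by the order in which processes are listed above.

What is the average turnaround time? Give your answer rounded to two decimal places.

Timeline: | T1 0-1 | idle 1-3 | T4 3-4 | T5 4-12 | T4 12-22 | T3 22-34 | T6 34-46 | T2 46-55 |
Completion: T1=1  T2=55  T3=34  T4=22  T5=12  T6=46
Turnaround times: T1=1, T2=51, T3=30, T4=19, T5=8, T6=42
Average turnaround = (1+51+30+19+8+42) / 6 = 151/6 = 25.17

25.17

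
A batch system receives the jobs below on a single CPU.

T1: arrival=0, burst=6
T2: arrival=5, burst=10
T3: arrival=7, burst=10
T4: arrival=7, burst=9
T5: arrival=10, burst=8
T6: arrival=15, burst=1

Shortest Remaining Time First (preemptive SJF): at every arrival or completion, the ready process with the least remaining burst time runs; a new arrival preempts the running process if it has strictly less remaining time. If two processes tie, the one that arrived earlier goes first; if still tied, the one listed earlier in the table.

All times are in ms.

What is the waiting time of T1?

0

Gantt: | T1 0-6 | T2 6-16 | T6 16-17 | T5 17-25 | T4 25-34 | T3 34-44 |
Completion: T1=6  T2=16  T3=44  T4=34  T5=25  T6=17
Turnaround (C−A): T1=6  T2=11  T3=37  T4=27  T5=15  T6=2
Waiting(T1) = turnaround − burst = 6 − 6 = 0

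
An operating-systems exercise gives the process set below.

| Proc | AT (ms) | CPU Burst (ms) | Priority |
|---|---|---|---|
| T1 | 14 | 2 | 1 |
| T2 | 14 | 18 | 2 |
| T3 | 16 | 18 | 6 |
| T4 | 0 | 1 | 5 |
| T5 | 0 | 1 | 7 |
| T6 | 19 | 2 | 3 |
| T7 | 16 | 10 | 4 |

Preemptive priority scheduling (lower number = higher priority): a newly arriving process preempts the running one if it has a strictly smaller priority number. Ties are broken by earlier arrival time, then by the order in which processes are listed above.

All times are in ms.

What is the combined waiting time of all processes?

68

Schedule: | T4 0-1 | T5 1-2 | idle 2-14 | T1 14-16 | T2 16-34 | T6 34-36 | T7 36-46 | T3 46-64 |
Completion: T1=16  T2=34  T3=64  T4=1  T5=2  T6=36  T7=46
Turnaround (C−A): T1=2  T2=20  T3=48  T4=1  T5=2  T6=17  T7=30
Waiting = turnaround − burst: T1=0, T2=2, T3=30, T4=0, T5=1, T6=15, T7=20
Total waiting = 0 + 2 + 30 + 0 + 1 + 15 + 20 = 68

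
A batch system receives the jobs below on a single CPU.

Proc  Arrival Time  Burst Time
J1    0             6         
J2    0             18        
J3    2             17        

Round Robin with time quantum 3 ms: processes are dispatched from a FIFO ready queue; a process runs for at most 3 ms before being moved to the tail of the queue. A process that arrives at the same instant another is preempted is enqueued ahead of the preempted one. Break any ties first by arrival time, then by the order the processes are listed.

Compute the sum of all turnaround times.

90

Timeline: | J1 0-3 | J2 3-6 | J3 6-9 | J1 9-12 | J2 12-15 | J3 15-18 | J2 18-21 | J3 21-24 | J2 24-27 | J3 27-30 | J2 30-33 | J3 33-36 | J2 36-39 | J3 39-41 |
Completion: J1=12  J2=39  J3=41
Turnaround = completion − arrival: J1=12, J2=39, J3=39
Total turnaround = 12 + 39 + 39 = 90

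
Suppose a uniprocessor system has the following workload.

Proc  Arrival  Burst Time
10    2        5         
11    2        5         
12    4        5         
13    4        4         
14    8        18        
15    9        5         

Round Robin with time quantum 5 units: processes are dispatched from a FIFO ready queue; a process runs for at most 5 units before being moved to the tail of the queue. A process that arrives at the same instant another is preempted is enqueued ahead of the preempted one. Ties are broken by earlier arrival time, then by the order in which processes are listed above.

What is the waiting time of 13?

13

Schedule: | idle 0-2 | 10 2-7 | 11 7-12 | 12 12-17 | 13 17-21 | 14 21-26 | 15 26-31 | 14 31-44 |
Completion: 10=7  11=12  12=17  13=21  14=44  15=31
Waiting(13) = turnaround − burst = 17 − 4 = 13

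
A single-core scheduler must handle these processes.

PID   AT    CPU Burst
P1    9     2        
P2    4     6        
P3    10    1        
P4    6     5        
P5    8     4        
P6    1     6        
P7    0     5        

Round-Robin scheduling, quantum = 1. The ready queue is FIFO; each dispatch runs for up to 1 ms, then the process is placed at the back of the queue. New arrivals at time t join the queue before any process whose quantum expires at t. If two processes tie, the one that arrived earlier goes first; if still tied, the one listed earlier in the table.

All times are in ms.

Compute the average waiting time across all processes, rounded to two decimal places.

12.71

Schedule: | P7 0-1 | P6 1-2 | P7 2-3 | P6 3-4 | P7 4-5 | P2 5-6 | P6 6-7 | P7 7-8 | P4 8-9 | P2 9-10 | P6 10-11 | P5 11-12 | P7 12-13 | P1 13-14 | P4 14-15 | P3 15-16 | P2 16-17 | P6 17-18 | P5 18-19 | P1 19-20 | P4 20-21 | P2 21-22 | P6 22-23 | P5 23-24 | P4 24-25 | P2 25-26 | P5 26-27 | P4 27-28 | P2 28-29 |
Completion: P1=20  P2=29  P3=16  P4=28  P5=27  P6=23  P7=13
Turnaround (C−A): P1=11  P2=25  P3=6  P4=22  P5=19  P6=22  P7=13
Waiting times: P1=9, P2=19, P3=5, P4=17, P5=15, P6=16, P7=8
Average waiting = (9+19+5+17+15+16+8) / 7 = 89/7 = 12.71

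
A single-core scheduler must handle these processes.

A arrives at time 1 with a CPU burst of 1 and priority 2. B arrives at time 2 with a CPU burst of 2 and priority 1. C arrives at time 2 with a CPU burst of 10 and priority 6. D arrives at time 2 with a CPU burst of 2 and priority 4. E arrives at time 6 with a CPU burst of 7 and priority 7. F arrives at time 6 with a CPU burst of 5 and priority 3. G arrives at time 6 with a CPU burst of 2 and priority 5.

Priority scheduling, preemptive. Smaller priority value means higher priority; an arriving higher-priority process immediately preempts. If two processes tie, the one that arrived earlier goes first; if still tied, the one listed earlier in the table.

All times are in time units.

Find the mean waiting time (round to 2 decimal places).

5.00

Timeline: | idle 0-1 | A 1-2 | B 2-4 | D 4-6 | F 6-11 | G 11-13 | C 13-23 | E 23-30 |
Completion: A=2  B=4  C=23  D=6  E=30  F=11  G=13
Waiting times: A=0, B=0, C=11, D=2, E=17, F=0, G=5
Average waiting = (0+0+11+2+17+0+5) / 7 = 35/7 = 5.00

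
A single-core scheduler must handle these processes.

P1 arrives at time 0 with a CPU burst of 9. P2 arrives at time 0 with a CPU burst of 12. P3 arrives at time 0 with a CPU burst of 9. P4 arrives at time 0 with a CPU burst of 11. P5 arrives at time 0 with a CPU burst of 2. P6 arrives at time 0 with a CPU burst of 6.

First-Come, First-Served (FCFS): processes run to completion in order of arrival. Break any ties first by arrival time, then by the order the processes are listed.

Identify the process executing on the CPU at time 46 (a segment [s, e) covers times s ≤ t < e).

Gantt: | P1 0-9 | P2 9-21 | P3 21-30 | P4 30-41 | P5 41-43 | P6 43-49 |
Completion: P1=9  P2=21  P3=30  P4=41  P5=43  P6=49
Turnaround (C−A): P1=9  P2=21  P3=30  P4=41  P5=43  P6=49

P6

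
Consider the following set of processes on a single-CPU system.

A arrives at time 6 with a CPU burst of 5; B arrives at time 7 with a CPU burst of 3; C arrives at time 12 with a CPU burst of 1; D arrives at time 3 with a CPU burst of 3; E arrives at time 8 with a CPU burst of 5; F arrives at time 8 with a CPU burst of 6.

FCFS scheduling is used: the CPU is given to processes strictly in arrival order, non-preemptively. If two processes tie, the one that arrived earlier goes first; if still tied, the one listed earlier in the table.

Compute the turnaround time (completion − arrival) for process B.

Schedule: | idle 0-3 | D 3-6 | A 6-11 | B 11-14 | E 14-19 | F 19-25 | C 25-26 |
Completion: A=11  B=14  C=26  D=6  E=19  F=25
Turnaround(B) = completion − arrival = 14 − 7 = 7

7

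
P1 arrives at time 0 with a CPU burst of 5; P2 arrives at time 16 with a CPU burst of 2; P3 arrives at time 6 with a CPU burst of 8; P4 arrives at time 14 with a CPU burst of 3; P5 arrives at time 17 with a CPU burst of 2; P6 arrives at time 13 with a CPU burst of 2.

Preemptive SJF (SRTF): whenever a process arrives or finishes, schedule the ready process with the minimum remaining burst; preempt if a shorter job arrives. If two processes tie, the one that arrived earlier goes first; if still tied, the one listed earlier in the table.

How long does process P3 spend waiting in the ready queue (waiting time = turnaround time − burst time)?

0

Timeline: | P1 0-5 | idle 5-6 | P3 6-14 | P6 14-16 | P2 16-18 | P5 18-20 | P4 20-23 |
Completion: P1=5  P2=18  P3=14  P4=23  P5=20  P6=16
Waiting(P3) = turnaround − burst = 8 − 8 = 0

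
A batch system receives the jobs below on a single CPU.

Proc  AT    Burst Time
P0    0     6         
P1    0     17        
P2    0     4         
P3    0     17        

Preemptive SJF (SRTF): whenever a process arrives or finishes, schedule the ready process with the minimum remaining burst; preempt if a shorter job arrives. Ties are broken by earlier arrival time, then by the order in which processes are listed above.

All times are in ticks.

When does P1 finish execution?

27

Schedule: | P2 0-4 | P0 4-10 | P1 10-27 | P3 27-44 |
Completion: P0=10  P1=27  P2=4  P3=44
Turnaround (C−A): P0=10  P1=27  P2=4  P3=44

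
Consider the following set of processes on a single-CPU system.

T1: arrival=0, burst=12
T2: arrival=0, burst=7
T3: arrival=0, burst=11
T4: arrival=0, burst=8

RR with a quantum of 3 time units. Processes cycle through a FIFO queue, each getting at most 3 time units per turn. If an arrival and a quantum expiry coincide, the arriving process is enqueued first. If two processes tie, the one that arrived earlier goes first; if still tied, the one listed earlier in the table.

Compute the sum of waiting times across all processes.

97

Timeline: | T1 0-3 | T2 3-6 | T3 6-9 | T4 9-12 | T1 12-15 | T2 15-18 | T3 18-21 | T4 21-24 | T1 24-27 | T2 27-28 | T3 28-31 | T4 31-33 | T1 33-36 | T3 36-38 |
Completion: T1=36  T2=28  T3=38  T4=33
Waiting = turnaround − burst: T1=24, T2=21, T3=27, T4=25
Total waiting = 24 + 21 + 27 + 25 = 97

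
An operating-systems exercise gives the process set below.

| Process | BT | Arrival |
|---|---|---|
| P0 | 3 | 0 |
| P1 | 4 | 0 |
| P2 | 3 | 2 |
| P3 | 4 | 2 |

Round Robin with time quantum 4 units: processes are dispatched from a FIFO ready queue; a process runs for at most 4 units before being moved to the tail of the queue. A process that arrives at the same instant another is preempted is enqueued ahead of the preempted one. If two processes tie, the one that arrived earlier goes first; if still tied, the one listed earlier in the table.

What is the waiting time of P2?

5

Timeline: | P0 0-3 | P1 3-7 | P2 7-10 | P3 10-14 |
Completion: P0=3  P1=7  P2=10  P3=14
Turnaround (C−A): P0=3  P1=7  P2=8  P3=12
Waiting(P2) = turnaround − burst = 8 − 3 = 5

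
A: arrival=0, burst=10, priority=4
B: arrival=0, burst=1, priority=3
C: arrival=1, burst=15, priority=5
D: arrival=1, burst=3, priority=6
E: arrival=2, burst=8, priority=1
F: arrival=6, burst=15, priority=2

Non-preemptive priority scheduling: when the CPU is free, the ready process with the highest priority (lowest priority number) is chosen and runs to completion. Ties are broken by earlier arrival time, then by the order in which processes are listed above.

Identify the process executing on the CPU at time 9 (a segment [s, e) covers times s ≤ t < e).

Timeline: | B 0-1 | A 1-11 | E 11-19 | F 19-34 | C 34-49 | D 49-52 |
Completion: A=11  B=1  C=49  D=52  E=19  F=34
Turnaround (C−A): A=11  B=1  C=48  D=51  E=17  F=28

A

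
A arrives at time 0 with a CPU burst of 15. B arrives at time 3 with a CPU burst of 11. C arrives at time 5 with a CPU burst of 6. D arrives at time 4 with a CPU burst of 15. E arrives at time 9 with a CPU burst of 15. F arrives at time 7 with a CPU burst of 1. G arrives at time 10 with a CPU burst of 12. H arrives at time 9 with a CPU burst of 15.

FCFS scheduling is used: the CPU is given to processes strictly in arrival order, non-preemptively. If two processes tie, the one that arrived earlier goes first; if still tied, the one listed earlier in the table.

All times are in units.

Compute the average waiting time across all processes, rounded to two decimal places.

Schedule: | A 0-15 | B 15-26 | D 26-41 | C 41-47 | F 47-48 | E 48-63 | H 63-78 | G 78-90 |
Completion: A=15  B=26  C=47  D=41  E=63  F=48  G=90  H=78
Turnaround (C−A): A=15  B=23  C=42  D=37  E=54  F=41  G=80  H=69
Waiting times: A=0, B=12, C=36, D=22, E=39, F=40, G=68, H=54
Average waiting = (0+12+36+22+39+40+68+54) / 8 = 271/8 = 33.88

33.88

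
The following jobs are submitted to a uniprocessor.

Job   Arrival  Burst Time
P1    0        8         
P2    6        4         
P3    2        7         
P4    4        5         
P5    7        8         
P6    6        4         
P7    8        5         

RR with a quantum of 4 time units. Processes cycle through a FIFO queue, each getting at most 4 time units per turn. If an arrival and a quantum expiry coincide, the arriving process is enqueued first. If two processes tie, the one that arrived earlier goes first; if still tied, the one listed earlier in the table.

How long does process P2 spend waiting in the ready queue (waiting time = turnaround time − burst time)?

10

Schedule: | P1 0-4 | P3 4-8 | P4 8-12 | P1 12-16 | P2 16-20 | P6 20-24 | P5 24-28 | P7 28-32 | P3 32-35 | P4 35-36 | P5 36-40 | P7 40-41 |
Completion: P1=16  P2=20  P3=35  P4=36  P5=40  P6=24  P7=41
Waiting(P2) = turnaround − burst = 14 − 4 = 10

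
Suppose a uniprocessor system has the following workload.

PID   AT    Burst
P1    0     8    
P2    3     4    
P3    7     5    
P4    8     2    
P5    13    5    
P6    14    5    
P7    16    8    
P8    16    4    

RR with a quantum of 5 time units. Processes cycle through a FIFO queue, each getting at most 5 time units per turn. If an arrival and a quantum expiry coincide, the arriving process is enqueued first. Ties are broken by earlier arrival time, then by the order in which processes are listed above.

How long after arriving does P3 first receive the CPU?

5

Gantt: | P1 0-5 | P2 5-9 | P1 9-12 | P3 12-17 | P4 17-19 | P5 19-24 | P6 24-29 | P7 29-34 | P8 34-38 | P7 38-41 |
Completion: P1=12  P2=9  P3=17  P4=19  P5=24  P6=29  P7=41  P8=38
Response(P3) = first start − arrival = 12 − 7 = 5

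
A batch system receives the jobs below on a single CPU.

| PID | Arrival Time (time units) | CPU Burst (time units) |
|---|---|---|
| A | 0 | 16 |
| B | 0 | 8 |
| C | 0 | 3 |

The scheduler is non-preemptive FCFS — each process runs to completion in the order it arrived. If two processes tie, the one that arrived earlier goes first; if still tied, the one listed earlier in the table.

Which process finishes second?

Gantt: | A 0-16 | B 16-24 | C 24-27 |
Completion: A=16  B=24  C=27
Turnaround (C−A): A=16  B=24  C=27
Finish order: A → B → C

B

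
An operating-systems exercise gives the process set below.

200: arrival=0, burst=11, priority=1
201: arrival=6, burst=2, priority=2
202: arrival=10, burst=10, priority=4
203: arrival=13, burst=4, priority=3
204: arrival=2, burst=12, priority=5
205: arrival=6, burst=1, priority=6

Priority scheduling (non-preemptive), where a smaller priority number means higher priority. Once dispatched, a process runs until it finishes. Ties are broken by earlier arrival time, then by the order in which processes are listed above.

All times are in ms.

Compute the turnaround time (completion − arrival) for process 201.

7

Gantt: | 200 0-11 | 201 11-13 | 203 13-17 | 202 17-27 | 204 27-39 | 205 39-40 |
Completion: 200=11  201=13  202=27  203=17  204=39  205=40
Turnaround(201) = completion − arrival = 13 − 6 = 7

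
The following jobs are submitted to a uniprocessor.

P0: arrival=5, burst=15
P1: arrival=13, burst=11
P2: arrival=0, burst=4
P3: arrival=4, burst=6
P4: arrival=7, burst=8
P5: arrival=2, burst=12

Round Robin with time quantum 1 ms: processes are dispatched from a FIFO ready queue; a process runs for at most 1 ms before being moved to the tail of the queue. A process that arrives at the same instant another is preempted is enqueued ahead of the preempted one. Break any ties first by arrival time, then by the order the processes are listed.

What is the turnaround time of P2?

7

Gantt: | P2 0-2 | P5 2-3 | P2 3-4 | P5 4-5 | P3 5-6 | P2 6-7 | P0 7-8 | P5 8-9 | P3 9-10 | P4 10-11 | P0 11-12 | P5 12-13 | P3 13-14 | P4 14-15 | P0 15-16 | P1 16-17 | P5 17-18 | P3 18-19 | P4 19-20 | P0 20-21 | P1 21-22 | P5 22-23 | P3 23-24 | P4 24-25 | P0 25-26 | P1 26-27 | P5 27-28 | P3 28-29 | P4 29-30 | P0 30-31 | P1 31-32 | P5 32-33 | P4 33-34 | P0 34-35 | P1 35-36 | P5 36-37 | P4 37-38 | P0 38-39 | P1 39-40 | P5 40-41 | P4 41-42 | P0 42-43 | P1 43-44 | P5 44-45 | P0 45-46 | P1 46-47 | P5 47-48 | P0 48-49 | P1 49-50 | P0 50-51 | P1 51-52 | P0 52-53 | P1 53-54 | P0 54-56 |
Completion: P0=56  P1=54  P2=7  P3=29  P4=42  P5=48
Turnaround (C−A): P0=51  P1=41  P2=7  P3=25  P4=35  P5=46
Turnaround(P2) = completion − arrival = 7 − 0 = 7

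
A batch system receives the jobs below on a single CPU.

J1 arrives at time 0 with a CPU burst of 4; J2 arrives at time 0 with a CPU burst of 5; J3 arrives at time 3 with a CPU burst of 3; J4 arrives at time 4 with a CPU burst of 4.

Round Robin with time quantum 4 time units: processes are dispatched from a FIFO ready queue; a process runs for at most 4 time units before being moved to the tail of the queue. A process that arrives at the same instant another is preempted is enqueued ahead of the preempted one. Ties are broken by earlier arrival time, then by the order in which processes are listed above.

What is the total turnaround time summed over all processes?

39

Timeline: | J1 0-4 | J2 4-8 | J3 8-11 | J4 11-15 | J2 15-16 |
Completion: J1=4  J2=16  J3=11  J4=15
Turnaround (C−A): J1=4  J2=16  J3=8  J4=11
Turnaround = completion − arrival: J1=4, J2=16, J3=8, J4=11
Total turnaround = 4 + 16 + 8 + 11 = 39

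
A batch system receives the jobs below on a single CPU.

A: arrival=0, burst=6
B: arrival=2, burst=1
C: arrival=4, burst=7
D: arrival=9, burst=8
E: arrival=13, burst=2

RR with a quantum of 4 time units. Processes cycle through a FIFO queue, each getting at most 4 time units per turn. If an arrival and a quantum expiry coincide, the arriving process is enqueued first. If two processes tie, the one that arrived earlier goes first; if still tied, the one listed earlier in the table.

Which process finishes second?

Gantt: | A 0-4 | B 4-5 | C 5-9 | A 9-11 | D 11-15 | C 15-18 | E 18-20 | D 20-24 |
Completion: A=11  B=5  C=18  D=24  E=20
Finish order: B → A → C → E → D

A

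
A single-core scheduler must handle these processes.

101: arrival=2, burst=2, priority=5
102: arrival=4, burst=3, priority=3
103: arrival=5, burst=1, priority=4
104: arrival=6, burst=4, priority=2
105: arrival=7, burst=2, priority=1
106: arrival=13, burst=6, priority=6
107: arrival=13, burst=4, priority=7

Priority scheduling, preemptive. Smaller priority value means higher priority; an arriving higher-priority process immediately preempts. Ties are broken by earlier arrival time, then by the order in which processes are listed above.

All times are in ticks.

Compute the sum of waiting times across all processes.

24

Timeline: | idle 0-2 | 101 2-4 | 102 4-6 | 104 6-7 | 105 7-9 | 104 9-12 | 102 12-13 | 103 13-14 | 106 14-20 | 107 20-24 |
Completion: 101=4  102=13  103=14  104=12  105=9  106=20  107=24
Turnaround (C−A): 101=2  102=9  103=9  104=6  105=2  106=7  107=11
Waiting = turnaround − burst: 101=0, 102=6, 103=8, 104=2, 105=0, 106=1, 107=7
Total waiting = 0 + 6 + 8 + 2 + 0 + 1 + 7 = 24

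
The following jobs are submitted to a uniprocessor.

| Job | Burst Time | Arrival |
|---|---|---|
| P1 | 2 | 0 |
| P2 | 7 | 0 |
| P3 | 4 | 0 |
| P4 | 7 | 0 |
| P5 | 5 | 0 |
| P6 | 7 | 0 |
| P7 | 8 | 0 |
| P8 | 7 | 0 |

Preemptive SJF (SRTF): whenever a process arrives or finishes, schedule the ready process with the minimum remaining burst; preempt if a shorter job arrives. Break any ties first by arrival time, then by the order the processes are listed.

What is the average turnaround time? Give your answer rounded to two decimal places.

Schedule: | P1 0-2 | P3 2-6 | P5 6-11 | P2 11-18 | P4 18-25 | P6 25-32 | P8 32-39 | P7 39-47 |
Completion: P1=2  P2=18  P3=6  P4=25  P5=11  P6=32  P7=47  P8=39
Turnaround (C−A): P1=2  P2=18  P3=6  P4=25  P5=11  P6=32  P7=47  P8=39
Turnaround times: P1=2, P2=18, P3=6, P4=25, P5=11, P6=32, P7=47, P8=39
Average turnaround = (2+18+6+25+11+32+47+39) / 8 = 180/8 = 22.50

22.50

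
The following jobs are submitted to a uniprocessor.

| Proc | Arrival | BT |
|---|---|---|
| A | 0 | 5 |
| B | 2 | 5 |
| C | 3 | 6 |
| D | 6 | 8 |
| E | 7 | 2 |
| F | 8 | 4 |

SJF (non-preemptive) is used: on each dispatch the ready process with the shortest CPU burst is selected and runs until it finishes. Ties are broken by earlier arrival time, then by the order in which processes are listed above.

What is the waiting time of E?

Gantt: | A 0-5 | B 5-10 | E 10-12 | F 12-16 | C 16-22 | D 22-30 |
Completion: A=5  B=10  C=22  D=30  E=12  F=16
Turnaround (C−A): A=5  B=8  C=19  D=24  E=5  F=8
Waiting(E) = turnaround − burst = 5 − 2 = 3

3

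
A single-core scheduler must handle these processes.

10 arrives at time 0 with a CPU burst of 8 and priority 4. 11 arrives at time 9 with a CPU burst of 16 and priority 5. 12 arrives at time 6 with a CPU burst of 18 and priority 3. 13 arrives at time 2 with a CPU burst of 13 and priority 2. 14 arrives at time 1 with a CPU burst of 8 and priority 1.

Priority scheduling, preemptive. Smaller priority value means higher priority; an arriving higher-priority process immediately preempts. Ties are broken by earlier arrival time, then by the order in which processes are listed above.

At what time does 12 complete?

40

Gantt: | 10 0-1 | 14 1-9 | 13 9-22 | 12 22-40 | 10 40-47 | 11 47-63 |
Completion: 10=47  11=63  12=40  13=22  14=9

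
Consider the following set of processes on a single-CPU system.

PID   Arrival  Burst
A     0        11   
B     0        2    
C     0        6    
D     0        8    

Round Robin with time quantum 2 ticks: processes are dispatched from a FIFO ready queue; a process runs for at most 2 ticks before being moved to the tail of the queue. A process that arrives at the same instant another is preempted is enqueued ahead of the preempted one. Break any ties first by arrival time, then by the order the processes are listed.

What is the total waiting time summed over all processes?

46

Gantt: | A 0-2 | B 2-4 | C 4-6 | D 6-8 | A 8-10 | C 10-12 | D 12-14 | A 14-16 | C 16-18 | D 18-20 | A 20-22 | D 22-24 | A 24-27 |
Completion: A=27  B=4  C=18  D=24
Turnaround (C−A): A=27  B=4  C=18  D=24
Waiting = turnaround − burst: A=16, B=2, C=12, D=16
Total waiting = 16 + 2 + 12 + 16 = 46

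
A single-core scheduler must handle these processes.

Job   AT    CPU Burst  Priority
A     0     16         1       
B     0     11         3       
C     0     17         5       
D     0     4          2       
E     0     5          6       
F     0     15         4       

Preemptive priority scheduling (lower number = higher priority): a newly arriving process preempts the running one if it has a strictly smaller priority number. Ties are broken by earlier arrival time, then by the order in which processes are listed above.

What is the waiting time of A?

Timeline: | A 0-16 | D 16-20 | B 20-31 | F 31-46 | C 46-63 | E 63-68 |
Completion: A=16  B=31  C=63  D=20  E=68  F=46
Waiting(A) = turnaround − burst = 16 − 16 = 0

0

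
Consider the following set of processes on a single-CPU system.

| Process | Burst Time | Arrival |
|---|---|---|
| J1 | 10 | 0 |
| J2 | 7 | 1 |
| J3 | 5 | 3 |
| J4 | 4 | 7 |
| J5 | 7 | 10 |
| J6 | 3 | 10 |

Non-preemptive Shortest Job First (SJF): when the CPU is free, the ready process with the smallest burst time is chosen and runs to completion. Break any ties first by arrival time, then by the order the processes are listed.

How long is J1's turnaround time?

10

Schedule: | J1 0-10 | J6 10-13 | J4 13-17 | J3 17-22 | J2 22-29 | J5 29-36 |
Completion: J1=10  J2=29  J3=22  J4=17  J5=36  J6=13
Turnaround (C−A): J1=10  J2=28  J3=19  J4=10  J5=26  J6=3
Turnaround(J1) = completion − arrival = 10 − 0 = 10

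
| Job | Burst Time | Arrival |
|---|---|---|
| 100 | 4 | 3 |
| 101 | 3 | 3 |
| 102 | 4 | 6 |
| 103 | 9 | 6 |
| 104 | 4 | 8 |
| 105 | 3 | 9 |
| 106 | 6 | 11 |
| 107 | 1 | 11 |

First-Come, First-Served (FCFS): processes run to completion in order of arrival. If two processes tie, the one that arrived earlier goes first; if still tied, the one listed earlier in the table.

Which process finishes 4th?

Gantt: | idle 0-3 | 100 3-7 | 101 7-10 | 102 10-14 | 103 14-23 | 104 23-27 | 105 27-30 | 106 30-36 | 107 36-37 |
Completion: 100=7  101=10  102=14  103=23  104=27  105=30  106=36  107=37
Turnaround (C−A): 100=4  101=7  102=8  103=17  104=19  105=21  106=25  107=26
Finish order: 100 → 101 → 102 → 103 → 104 → 105 → 106 → 107

103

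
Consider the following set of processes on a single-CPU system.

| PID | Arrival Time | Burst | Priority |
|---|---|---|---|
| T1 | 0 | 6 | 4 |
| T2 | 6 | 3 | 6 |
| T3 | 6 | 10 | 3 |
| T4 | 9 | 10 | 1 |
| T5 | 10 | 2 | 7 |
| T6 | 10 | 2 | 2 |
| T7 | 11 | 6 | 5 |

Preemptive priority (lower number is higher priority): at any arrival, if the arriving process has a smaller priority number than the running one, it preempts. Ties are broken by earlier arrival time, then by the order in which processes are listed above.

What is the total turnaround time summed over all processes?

132

Timeline: | T1 0-6 | T3 6-9 | T4 9-19 | T6 19-21 | T3 21-28 | T7 28-34 | T2 34-37 | T5 37-39 |
Completion: T1=6  T2=37  T3=28  T4=19  T5=39  T6=21  T7=34
Turnaround (C−A): T1=6  T2=31  T3=22  T4=10  T5=29  T6=11  T7=23
Turnaround = completion − arrival: T1=6, T2=31, T3=22, T4=10, T5=29, T6=11, T7=23
Total turnaround = 6 + 31 + 22 + 10 + 29 + 11 + 23 = 132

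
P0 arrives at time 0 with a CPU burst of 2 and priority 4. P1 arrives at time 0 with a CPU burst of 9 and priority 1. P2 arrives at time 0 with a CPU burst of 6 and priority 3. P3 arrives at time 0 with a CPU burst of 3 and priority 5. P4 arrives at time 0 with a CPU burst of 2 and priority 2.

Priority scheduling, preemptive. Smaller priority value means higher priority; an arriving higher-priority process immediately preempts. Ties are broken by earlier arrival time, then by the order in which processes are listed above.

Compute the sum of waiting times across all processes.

Timeline: | P1 0-9 | P4 9-11 | P2 11-17 | P0 17-19 | P3 19-22 |
Completion: P0=19  P1=9  P2=17  P3=22  P4=11
Waiting = turnaround − burst: P0=17, P1=0, P2=11, P3=19, P4=9
Total waiting = 17 + 0 + 11 + 19 + 9 = 56

56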